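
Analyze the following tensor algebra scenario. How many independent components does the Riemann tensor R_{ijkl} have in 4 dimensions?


The Riemann tensor in d dimensions has d^2(d^2 - 1)/12 independent components.
d = 4, so d^2 = 16
d^2 - 1 = 15
d^2(d^2 - 1) = 16 * 15 = 240
Divide by 12: 240 / 12 = 20

20


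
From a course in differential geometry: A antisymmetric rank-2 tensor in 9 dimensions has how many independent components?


A antisymmetric rank-2 tensor in d dimensions has d(d-1)/2 independent components.
d = 9
d(d-1)/2 = 9 * 8 / 2 = 72 / 2 = 36

36


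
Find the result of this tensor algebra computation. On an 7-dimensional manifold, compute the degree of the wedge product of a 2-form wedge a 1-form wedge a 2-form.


The degree of a wedge product is the sum of the degrees of the individual forms.
Degrees: 2, 1, 2
Total degree = 2 + 1 + 2 = 5

5


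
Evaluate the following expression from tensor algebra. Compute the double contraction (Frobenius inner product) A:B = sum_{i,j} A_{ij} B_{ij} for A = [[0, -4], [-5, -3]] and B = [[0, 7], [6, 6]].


A:B = sum over all i,j of A_{ij} * B_{ij}.
Row 1: 0*0=0, -4*7=-28 => row sum = -28
Row 2: -5*6=-30, -3*6=-18 => row sum = -48
Total = -28 + -48 = -76

-76


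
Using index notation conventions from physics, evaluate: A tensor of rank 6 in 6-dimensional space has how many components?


The number of components of a rank-r tensor in d dimensions is d^r.
Here d = 6 and r = 6.
6^6 = 46656

46656


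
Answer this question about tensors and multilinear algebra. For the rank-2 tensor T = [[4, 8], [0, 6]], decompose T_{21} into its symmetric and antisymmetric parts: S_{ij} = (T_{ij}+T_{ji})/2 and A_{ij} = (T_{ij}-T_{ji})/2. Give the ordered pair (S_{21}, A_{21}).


T_{21} = 0
T_{12} = 8
S_{21} = (0 + 8)/2 = 8/2 = 4
A_{21} = (0 - 8)/2 = -8/2 = -4
Check: S + A = 4 + -4 = 0 = T_{21}.

(4, -4)


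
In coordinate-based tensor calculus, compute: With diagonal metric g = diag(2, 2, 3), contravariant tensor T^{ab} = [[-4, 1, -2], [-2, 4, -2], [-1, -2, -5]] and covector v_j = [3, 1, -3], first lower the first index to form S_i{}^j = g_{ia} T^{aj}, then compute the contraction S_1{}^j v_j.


Step 1: lower the first index. For a diagonal metric, g_{ia} T^{aj} = g_{ii} T^{ij} (no sum on i).
g_{11} = 2
S_1{}^1 = 2 * T^{11} = 2 * -4 = -8
S_1{}^2 = 2 * T^{12} = 2 * 1 = 2
S_1{}^3 = 2 * T^{13} = 2 * -2 = -4
Step 2: contract S_1{}^j with v_j.
S_1{}^1 * v_1 = -8 * 3 = -24
S_1{}^2 * v_2 = 2 * 1 = 2
S_1{}^3 * v_3 = -4 * -3 = 12
Result = -24 + 2 + 12 = -10

-10


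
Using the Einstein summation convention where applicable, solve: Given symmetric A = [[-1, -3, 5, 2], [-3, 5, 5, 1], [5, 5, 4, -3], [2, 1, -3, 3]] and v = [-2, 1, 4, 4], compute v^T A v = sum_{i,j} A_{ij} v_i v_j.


First compute Av:
(Av)_1 = -1*-2 + -3*1 + 5*4 + 2*4 = 27
(Av)_2 = -3*-2 + 5*1 + 5*4 + 1*4 = 35
(Av)_3 = 5*-2 + 5*1 + 4*4 + -3*4 = -1
(Av)_4 = 2*-2 + 1*1 + -3*4 + 3*4 = -3
Av = [27, 35, -1, -3]
Then v^T (Av) = -2*27 + 1*35 + 4*-1 + 4*-3
= -54 + 35 + -4 + -12 = -35

-35


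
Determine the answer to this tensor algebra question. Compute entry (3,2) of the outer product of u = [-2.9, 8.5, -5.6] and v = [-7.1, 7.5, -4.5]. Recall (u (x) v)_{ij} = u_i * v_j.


The outer product entry T_{ij} = u_i * v_j.
We need i=3, j=2.
u_3 = -5.6, v_2 = 7.5
T_{3,2} = -5.6 * 7.5 = -42

-42


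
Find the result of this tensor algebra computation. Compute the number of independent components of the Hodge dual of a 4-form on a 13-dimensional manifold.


The Hodge dual of a p-form on an n-dimensional manifold is an (n-p)-form.
n = 13, p = 4, so dual degree = 13 - 4 = 9
The number of components is C(n, n-p) = C(13, 9) = 715

715


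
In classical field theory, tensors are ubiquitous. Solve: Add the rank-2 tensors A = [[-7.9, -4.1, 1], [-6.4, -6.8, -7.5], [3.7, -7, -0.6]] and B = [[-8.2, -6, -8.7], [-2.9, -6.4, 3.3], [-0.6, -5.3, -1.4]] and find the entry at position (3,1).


Tensor addition is component-wise: (A + B)_{ij} = A_{ij} + B_{ij}.
A_{31} = 3.7
B_{31} = -0.6
(A + B)_{31} = 3.7 + -0.6 = 3.1

3.1


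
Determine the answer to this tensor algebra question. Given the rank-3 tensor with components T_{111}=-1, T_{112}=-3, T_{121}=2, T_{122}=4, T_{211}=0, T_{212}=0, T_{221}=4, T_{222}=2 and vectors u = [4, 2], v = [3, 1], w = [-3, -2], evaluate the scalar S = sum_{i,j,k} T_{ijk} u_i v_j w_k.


S = sum over i,j,k of T_{ijk} u_i v_j w_k. Expanding all 8 terms:
T_{111}*u_1*v_1*w_1 = -1*4*3*-3 = 36  (running total: 36)
T_{112}*u_1*v_1*w_2 = -3*4*3*-2 = 72  (running total: 108)
T_{121}*u_1*v_2*w_1 = 2*4*1*-3 = -24  (running total: 84)
T_{122}*u_1*v_2*w_2 = 4*4*1*-2 = -32  (running total: 52)
T_{211}*u_2*v_1*w_1 = 0*2*3*-3 = 0  (running total: 52)
T_{212}*u_2*v_1*w_2 = 0*2*3*-2 = 0  (running total: 52)
T_{221}*u_2*v_2*w_1 = 4*2*1*-3 = -24  (running total: 28)
T_{222}*u_2*v_2*w_2 = 2*2*1*-2 = -8  (running total: 20)
S = 20

20


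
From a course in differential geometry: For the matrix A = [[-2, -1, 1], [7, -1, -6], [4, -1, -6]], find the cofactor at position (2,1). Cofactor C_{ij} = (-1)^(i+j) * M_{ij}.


To find cofactor C_{21}, delete row 2 and column 1.
The resulting 2x2 submatrix is: [[-1, 1], [-1, -6]]
Minor M_{21} = -1*-6 - 1*-1
  = 6 - -1 = 7
Sign = (-1)^(2+1) = (-1)^3 = -1
Cofactor C_{21} = -1 * 7 = -7

-7


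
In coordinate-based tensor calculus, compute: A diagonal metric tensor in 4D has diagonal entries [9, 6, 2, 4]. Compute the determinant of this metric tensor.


For a diagonal metric, the determinant is the product of diagonal entries.
Diagonal entries: 9, 6, 2, 4
det(g) = 9 * 6 * 2 * 4 = 432

432


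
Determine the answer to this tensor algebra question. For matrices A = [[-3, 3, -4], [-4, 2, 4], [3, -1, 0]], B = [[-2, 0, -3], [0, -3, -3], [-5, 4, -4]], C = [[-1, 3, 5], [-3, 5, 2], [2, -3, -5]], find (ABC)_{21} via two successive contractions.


(ABC)_{21} = sum_m (AB)_{2m} C_{m1}. First compute row 2 of AB.
(AB)_{21} = -4*-2 + 2*0 + 4*-5 = -12
(AB)_{22} = -4*0 + 2*-3 + 4*4 = 10
(AB)_{23} = -4*-3 + 2*-3 + 4*-4 = -10
Now contract with column 1 of C:
(AB)_{21} * C_{11} = -12 * -1 = 12
(AB)_{22} * C_{21} = 10 * -3 = -30
(AB)_{23} * C_{31} = -10 * 2 = -20
(ABC)_{21} = 12 + -30 + -20 = -38

-38


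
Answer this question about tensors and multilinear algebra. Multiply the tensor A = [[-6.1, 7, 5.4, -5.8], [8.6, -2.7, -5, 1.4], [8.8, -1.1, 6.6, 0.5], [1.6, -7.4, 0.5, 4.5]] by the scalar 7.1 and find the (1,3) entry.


Scalar multiplication: (cA)_{ij} = c * A_{ij}.
c = 7.1
A_{13} = 5.4
(cA)_{13} = 7.1 * 5.4 = 38.34

38.34


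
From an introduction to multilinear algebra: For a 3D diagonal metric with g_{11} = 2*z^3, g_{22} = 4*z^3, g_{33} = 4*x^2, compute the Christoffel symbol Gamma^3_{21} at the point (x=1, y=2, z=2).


For a diagonal metric, Gamma^k_{ij} = (1/2) g^{kk} (dg_{ik}/dx_j + dg_{jk}/dx_i - dg_{ij}/dx_k).
The metric is diagonal, so g_{ab} = 0 for a != b.
At the given point: g_{11} = 16, g_{22} = 32, g_{33} = 4
g^{33} = 1/4
dg_{23}/dx_1 = 0 (off-diagonal)
dg_{13}/dx_2 = 0 (off-diagonal)
dg_{21}/dx_3 = 0 (off-diagonal)
Numerator = 0 + 0 - 0 = 0
Gamma^3_{21} = 0 / (2 * 4) = 0

0


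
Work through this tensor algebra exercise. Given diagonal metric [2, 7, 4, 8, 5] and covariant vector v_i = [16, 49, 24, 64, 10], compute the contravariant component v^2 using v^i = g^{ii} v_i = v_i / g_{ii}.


To raise an index with a diagonal metric: v^i = v_i / g_{ii}.
For index 2: v_2 = 49, g_{22} = 7
v^2 = 49 / 7 = 7

7


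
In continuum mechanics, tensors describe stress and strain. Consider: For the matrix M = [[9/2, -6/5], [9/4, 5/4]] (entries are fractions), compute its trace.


The trace is the sum of diagonal entries.
Diagonal: M[1,1] = 9/2, M[2,2] = 5/4
Tr(M) = 9/2 + 5/4
Computing step by step:
After adding M[1,1]: 9/2
After adding M[2,2]: 23/4
Tr(M) = 23/4

23/4


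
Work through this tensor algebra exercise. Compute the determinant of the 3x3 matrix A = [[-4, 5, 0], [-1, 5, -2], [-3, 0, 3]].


Expanding along the first row, det(A) = a11*M_11 - a12*M_12 + a13*M_13, where M_1j is the (1,j) minor.
Minor M_11 = 5*3 - -2*0 = 15
Minor M_12 = -1*3 - -2*-3 = -9
Minor M_13 = -1*0 - 5*-3 = 15
det = -4*(15) - 5*(-9) + 0*(15)
    = -60 - -45 + 0
    = -15

-15


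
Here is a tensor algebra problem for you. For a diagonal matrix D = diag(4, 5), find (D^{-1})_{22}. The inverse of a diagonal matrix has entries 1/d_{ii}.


For a diagonal matrix, the inverse has entries (D^{-1})_{ii} = 1/d_{ii}.
The diagonal entries are: d_{11} = 4, d_{22} = 5
We need (D^{-1})_{22} = 1/d_{22} = 1/5 = 1/5

1/5


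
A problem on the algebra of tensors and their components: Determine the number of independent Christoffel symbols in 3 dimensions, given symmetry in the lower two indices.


Christoffel symbols Gamma^k_{ij} are symmetric in i,j, so there are d * d(d+1)/2 independent symbols.
d = 3
d(d+1)/2 = 3 * 4 / 2 = 6
Total = 3 * 6 = 18

18


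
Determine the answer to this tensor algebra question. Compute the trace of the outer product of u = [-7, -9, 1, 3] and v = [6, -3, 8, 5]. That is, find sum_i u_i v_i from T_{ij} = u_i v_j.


The outer product gives T_{ij} = u_i v_j.
The trace (contraction) is Tr(T) = sum_i T_{ii} = sum_i u_i v_i.
Diagonal entries:
T_{11} = u_1 * v_1 = -7 * 6 = -42
T_{22} = u_2 * v_2 = -9 * -3 = 27
T_{33} = u_3 * v_3 = 1 * 8 = 8
T_{44} = u_4 * v_4 = 3 * 5 = 15
Tr(T) = -42 + 27 + 8 + 15 = 8

8


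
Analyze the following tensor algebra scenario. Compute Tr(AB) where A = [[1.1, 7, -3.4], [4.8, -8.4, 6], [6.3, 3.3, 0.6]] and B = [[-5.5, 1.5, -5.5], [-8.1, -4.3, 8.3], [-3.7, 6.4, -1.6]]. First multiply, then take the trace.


Tr(AB) = sum_i (AB)_{ii} where (AB)_{ii} = sum_k A_{ik} B_{ki}.
(AB)_{11} = 1.1*-5.5 + 7*-8.1 + -3.4*-3.7 = -50.17
(AB)_{22} = 4.8*1.5 + -8.4*-4.3 + 6*6.4 = 81.72
(AB)_{33} = 6.3*-5.5 + 3.3*8.3 + 0.6*-1.6 = -8.22
Tr(AB) = -50.17 + 81.72 + -8.22 = 23.33

23.33


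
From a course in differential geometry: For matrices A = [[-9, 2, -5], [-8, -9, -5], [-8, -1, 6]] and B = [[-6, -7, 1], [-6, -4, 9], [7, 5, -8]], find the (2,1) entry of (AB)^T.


(AB)^T_{ij} = (AB)_{ji} = sum_k A_{jk} B_{ki}.
For i=2, j=1 we need (AB)_{12}:
A_{11} * B_{12} = -9 * -7 = 63
A_{12} * B_{22} = 2 * -4 = -8
A_{13} * B_{32} = -5 * 5 = -25
Sum = 63 + -8 + -25 = 30

30


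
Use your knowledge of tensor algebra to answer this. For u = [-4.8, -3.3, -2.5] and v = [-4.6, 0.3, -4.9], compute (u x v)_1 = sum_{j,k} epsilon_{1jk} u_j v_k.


(u x v)_1 = sum_{j,k} epsilon_{1jk} u_j v_k. Only permutations of (1,2,3) contribute; the two non-zero terms are:
eps_{123} u_2 v_3 = 1 * -3.3 * -4.9 = 16.17
eps_{132} u_3 v_2 = -1 * -2.5 * 0.3 = 0.75
(u x v)_1 = 16.92

16.92


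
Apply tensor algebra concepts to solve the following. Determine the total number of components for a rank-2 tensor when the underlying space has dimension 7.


The number of components of a rank-r tensor in d dimensions is d^r.
Here d = 7 and r = 2.
7^2 = 49

49


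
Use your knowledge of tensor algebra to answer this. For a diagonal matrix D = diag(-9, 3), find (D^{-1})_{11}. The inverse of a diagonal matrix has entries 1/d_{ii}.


For a diagonal matrix, the inverse has entries (D^{-1})_{ii} = 1/d_{ii}.
The diagonal entries are: d_{11} = -9, d_{22} = 3
We need (D^{-1})_{11} = 1/d_{11} = 1/-9 = -1/9

-1/9


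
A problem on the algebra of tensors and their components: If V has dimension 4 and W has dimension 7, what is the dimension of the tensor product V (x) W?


The dimension of a tensor product is the product of dimensions.
dim(V) = 4, dim(W) = 7
dim(V (x) W) = 4 * 7 = 28

28


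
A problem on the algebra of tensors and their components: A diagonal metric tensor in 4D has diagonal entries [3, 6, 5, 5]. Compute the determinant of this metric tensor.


For a diagonal metric, the determinant is the product of diagonal entries.
Diagonal entries: 3, 6, 5, 5
det(g) = 3 * 6 * 5 * 5 = 450

450


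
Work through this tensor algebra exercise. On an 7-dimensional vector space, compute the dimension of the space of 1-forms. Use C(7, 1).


The dimension of the space of p-forms on an n-dimensional space is C(n, p).
n = 7, p = 1
C(7, 1) = 7! / (1! * 6!) = 7

7


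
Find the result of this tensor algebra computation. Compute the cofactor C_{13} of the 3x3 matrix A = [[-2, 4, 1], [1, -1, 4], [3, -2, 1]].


To find cofactor C_{13}, delete row 1 and column 3.
The resulting 2x2 submatrix is: [[1, -1], [3, -2]]
Minor M_{13} = 1*-2 - -1*3
  = -2 - -3 = 1
Sign = (-1)^(1+3) = (-1)^4 = 1
Cofactor C_{13} = 1 * 1 = 1

1


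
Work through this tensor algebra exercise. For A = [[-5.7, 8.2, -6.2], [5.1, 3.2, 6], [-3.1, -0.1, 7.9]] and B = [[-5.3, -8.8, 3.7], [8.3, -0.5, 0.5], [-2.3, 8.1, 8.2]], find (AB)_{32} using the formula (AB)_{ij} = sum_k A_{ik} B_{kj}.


(AB)_{ij} = sum_k A_{ik} B_{kj}.
For i=3, j=2:
A_{31} * B_{12} = -3.1 * -8.8 = 27.28
A_{32} * B_{22} = -0.1 * -0.5 = 0.05
A_{33} * B_{32} = 7.9 * 8.1 = 63.99
Sum = 27.28 + 0.05 + 63.99 = 91.32

91.32


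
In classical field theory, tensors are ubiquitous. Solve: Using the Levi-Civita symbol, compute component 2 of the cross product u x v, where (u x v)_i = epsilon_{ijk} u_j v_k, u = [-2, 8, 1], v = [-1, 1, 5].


(u x v)_2 = sum_{j,k} epsilon_{2jk} u_j v_k. Only permutations of (1,2,3) contribute; the two non-zero terms are:
eps_{213} u_1 v_3 = -1 * -2 * 5 = 10
eps_{231} u_3 v_1 = 1 * 1 * -1 = -1
(u x v)_2 = 9

9


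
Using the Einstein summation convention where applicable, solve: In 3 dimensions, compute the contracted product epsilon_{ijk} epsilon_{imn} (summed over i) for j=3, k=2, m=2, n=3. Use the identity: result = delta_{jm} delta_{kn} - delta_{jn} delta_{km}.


Using the identity: epsilon_{ijk} epsilon_{imn} = delta_{jm} delta_{kn} - delta_{jn} delta_{km}.
delta_{32} = 0
delta_{23} = 0
delta_{33} = 1
delta_{22} = 1
Result = 0 * 0 - 1 * 1 = 0 - 1 = -1

-1


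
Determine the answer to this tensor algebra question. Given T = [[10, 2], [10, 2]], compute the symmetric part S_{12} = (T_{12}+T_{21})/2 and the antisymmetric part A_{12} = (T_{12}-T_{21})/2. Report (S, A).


T_{12} = 2
T_{21} = 10
S_{12} = (2 + 10)/2 = 12/2 = 6
A_{12} = (2 - 10)/2 = -8/2 = -4
Check: S + A = 6 + -4 = 2 = T_{12}.

(6, -4)


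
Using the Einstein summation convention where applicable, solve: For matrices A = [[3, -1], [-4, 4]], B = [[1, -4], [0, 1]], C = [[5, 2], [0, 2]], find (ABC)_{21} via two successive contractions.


(ABC)_{21} = sum_m (AB)_{2m} C_{m1}. First compute row 2 of AB.
(AB)_{21} = -4*1 + 4*0 = -4
(AB)_{22} = -4*-4 + 4*1 = 20
Now contract with column 1 of C:
(AB)_{21} * C_{11} = -4 * 5 = -20
(AB)_{22} * C_{21} = 20 * 0 = 0
(ABC)_{21} = -20 + 0 = -20

-20


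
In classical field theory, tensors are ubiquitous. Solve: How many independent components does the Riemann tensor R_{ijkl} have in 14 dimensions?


The Riemann tensor in d dimensions has d^2(d^2 - 1)/12 independent components.
d = 14, so d^2 = 196
d^2 - 1 = 195
d^2(d^2 - 1) = 196 * 195 = 38220
Divide by 12: 38220 / 12 = 3185

3185


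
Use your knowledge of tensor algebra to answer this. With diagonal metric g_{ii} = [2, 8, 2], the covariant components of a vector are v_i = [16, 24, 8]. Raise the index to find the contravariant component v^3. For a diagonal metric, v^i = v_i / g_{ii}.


To raise an index with a diagonal metric: v^i = v_i / g_{ii}.
For index 3: v_3 = 8, g_{33} = 2
v^3 = 8 / 2 = 4

4


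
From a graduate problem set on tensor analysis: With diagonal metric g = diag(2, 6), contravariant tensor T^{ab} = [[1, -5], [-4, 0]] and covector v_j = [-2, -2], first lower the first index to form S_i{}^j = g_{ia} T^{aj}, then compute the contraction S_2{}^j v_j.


Step 1: lower the first index. For a diagonal metric, g_{ia} T^{aj} = g_{ii} T^{ij} (no sum on i).
g_{22} = 6
S_2{}^1 = 6 * T^{21} = 6 * -4 = -24
S_2{}^2 = 6 * T^{22} = 6 * 0 = 0
Step 2: contract S_2{}^j with v_j.
S_2{}^1 * v_1 = -24 * -2 = 48
S_2{}^2 * v_2 = 0 * -2 = 0
Result = 48 + 0 = 48

48


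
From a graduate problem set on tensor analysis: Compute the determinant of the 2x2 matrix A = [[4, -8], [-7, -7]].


For a 2x2 matrix [[a, b], [c, d]], det = a*d - b*c.
a = 4, b = -8, c = -7, d = -7
a*d = 4 * -7 = -28
b*c = -8 * -7 = 56
det = -28 - 56 = -84

-84


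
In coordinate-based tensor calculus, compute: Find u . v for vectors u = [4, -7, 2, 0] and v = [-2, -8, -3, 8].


The inner product u . v = sum of u_i * v_i.
Term-by-term: 4 * -2, -7 * -8, 2 * -3, 0 * 8
Products: -8, 56, -6, 0
Sum = -8 + 56 + -6 + 0 = 42

42


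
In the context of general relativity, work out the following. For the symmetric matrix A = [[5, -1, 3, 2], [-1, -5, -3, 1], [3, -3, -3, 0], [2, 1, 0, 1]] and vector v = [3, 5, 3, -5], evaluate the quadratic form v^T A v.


First compute Av:
(Av)_1 = 5*3 + -1*5 + 3*3 + 2*-5 = 9
(Av)_2 = -1*3 + -5*5 + -3*3 + 1*-5 = -42
(Av)_3 = 3*3 + -3*5 + -3*3 + 0*-5 = -15
(Av)_4 = 2*3 + 1*5 + 0*3 + 1*-5 = 6
Av = [9, -42, -15, 6]
Then v^T (Av) = 3*9 + 5*-42 + 3*-15 + -5*6
= 27 + -210 + -45 + -30 = -258

-258


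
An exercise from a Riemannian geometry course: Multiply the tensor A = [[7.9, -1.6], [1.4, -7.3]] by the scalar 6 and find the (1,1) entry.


Scalar multiplication: (cA)_{ij} = c * A_{ij}.
c = 6
A_{11} = 7.9
(cA)_{11} = 6 * 7.9 = 47.4

47.4


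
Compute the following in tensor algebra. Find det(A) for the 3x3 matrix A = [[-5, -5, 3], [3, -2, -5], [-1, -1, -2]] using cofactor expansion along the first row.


Expanding along the first row, det(A) = a11*M_11 - a12*M_12 + a13*M_13, where M_1j is the (1,j) minor.
Minor M_11 = -2*-2 - -5*-1 = -1
Minor M_12 = 3*-2 - -5*-1 = -11
Minor M_13 = 3*-1 - -2*-1 = -5
det = -5*(-1) - -5*(-11) + 3*(-5)
    = 5 - 55 + -15
    = -65

-65


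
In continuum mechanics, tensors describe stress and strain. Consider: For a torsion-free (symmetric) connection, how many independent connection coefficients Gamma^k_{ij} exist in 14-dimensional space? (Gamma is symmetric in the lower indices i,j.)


Christoffel symbols Gamma^k_{ij} are symmetric in i,j, so there are d * d(d+1)/2 independent symbols.
d = 14
d(d+1)/2 = 14 * 15 / 2 = 105
Total = 14 * 105 = 1470

1470


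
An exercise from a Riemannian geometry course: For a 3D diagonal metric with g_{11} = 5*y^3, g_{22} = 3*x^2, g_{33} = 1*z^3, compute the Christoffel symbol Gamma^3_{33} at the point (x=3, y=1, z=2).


For a diagonal metric, Gamma^k_{ij} = (1/2) g^{kk} (dg_{ik}/dx_j + dg_{jk}/dx_i - dg_{ij}/dx_k).
The metric is diagonal, so g_{ab} = 0 for a != b.
At the given point: g_{11} = 5, g_{22} = 27, g_{33} = 8
g^{33} = 1/8
dg_{33}/dx_3 = dg_{33}/dx_3 = 12
dg_{33}/dx_3 = dg_{33}/dx_3 = 12
dg_{33}/dx_3 = dg_{33}/dx_3 = 12
Numerator = 12 + 12 - 12 = 12
Gamma^3_{33} = 12 / (2 * 8) = 3/4

3/4


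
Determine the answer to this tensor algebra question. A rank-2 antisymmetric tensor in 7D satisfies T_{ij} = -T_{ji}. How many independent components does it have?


An antisymmetric rank-2 tensor satisfies A_{ij} = -A_{ji}, so diagonal entries are zero.
The independent components are the upper-triangular entries: C(n, 2) = n(n-1)/2.
n = 7
C(7, 2) = 7 * 6 / 2 = 42 / 2 = 21

21


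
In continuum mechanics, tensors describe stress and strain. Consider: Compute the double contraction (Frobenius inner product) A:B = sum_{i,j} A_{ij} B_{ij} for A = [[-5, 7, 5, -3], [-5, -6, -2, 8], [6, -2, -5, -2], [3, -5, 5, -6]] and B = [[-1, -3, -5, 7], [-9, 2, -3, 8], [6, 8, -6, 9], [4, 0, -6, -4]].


A:B = sum over all i,j of A_{ij} * B_{ij}.
Row 1: -5*-1=5, 7*-3=-21, 5*-5=-25, -3*7=-21 => row sum = -62
Row 2: -5*-9=45, -6*2=-12, -2*-3=6, 8*8=64 => row sum = 103
Row 3: 6*6=36, -2*8=-16, -5*-6=30, -2*9=-18 => row sum = 32
Row 4: 3*4=12, -5*0=0, 5*-6=-30, -6*-4=24 => row sum = 6
Total = -62 + 103 + 32 + 6 = 79

79


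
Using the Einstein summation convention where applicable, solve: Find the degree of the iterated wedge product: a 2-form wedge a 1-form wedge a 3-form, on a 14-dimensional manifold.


The degree of a wedge product is the sum of the degrees of the individual forms.
Degrees: 2, 1, 3
Total degree = 2 + 1 + 3 = 6

6


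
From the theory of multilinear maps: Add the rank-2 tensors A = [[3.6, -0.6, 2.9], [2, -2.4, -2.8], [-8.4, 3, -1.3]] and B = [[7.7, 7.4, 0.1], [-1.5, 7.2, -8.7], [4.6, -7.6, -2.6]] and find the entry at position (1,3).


Tensor addition is component-wise: (A + B)_{ij} = A_{ij} + B_{ij}.
A_{13} = 2.9
B_{13} = 0.1
(A + B)_{13} = 2.9 + 0.1 = 3

3


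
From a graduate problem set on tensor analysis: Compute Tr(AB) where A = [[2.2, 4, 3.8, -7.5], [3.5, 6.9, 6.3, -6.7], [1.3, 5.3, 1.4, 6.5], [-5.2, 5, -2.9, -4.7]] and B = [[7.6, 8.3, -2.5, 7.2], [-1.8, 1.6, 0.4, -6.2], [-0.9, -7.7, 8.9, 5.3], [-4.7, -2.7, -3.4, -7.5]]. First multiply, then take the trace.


Tr(AB) = sum_i (AB)_{ii} where (AB)_{ii} = sum_k A_{ik} B_{ki}.
(AB)_{11} = 2.2*7.6 + 4*-1.8 + 3.8*-0.9 + -7.5*-4.7 = 41.35
(AB)_{22} = 3.5*8.3 + 6.9*1.6 + 6.3*-7.7 + -6.7*-2.7 = 9.67
(AB)_{33} = 1.3*-2.5 + 5.3*0.4 + 1.4*8.9 + 6.5*-3.4 = -10.77
(AB)_{44} = -5.2*7.2 + 5*-6.2 + -2.9*5.3 + -4.7*-7.5 = -48.56
Tr(AB) = 41.35 + 9.67 + -10.77 + -48.56 = -8.31

-8.31


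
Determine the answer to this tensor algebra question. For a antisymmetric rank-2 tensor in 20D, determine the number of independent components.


A antisymmetric rank-2 tensor in d dimensions has d(d-1)/2 independent components.
d = 20
d(d-1)/2 = 20 * 19 / 2 = 380 / 2 = 190

190


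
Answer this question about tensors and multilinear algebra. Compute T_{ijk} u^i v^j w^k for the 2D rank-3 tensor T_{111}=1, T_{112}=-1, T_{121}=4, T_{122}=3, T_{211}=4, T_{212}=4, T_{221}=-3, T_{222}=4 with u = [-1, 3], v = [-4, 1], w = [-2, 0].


S = sum over i,j,k of T_{ijk} u_i v_j w_k. Expanding all 8 terms:
T_{111}*u_1*v_1*w_1 = 1*-1*-4*-2 = -8  (running total: -8)
T_{112}*u_1*v_1*w_2 = -1*-1*-4*0 = 0  (running total: -8)
T_{121}*u_1*v_2*w_1 = 4*-1*1*-2 = 8  (running total: 0)
T_{122}*u_1*v_2*w_2 = 3*-1*1*0 = 0  (running total: 0)
T_{211}*u_2*v_1*w_1 = 4*3*-4*-2 = 96  (running total: 96)
T_{212}*u_2*v_1*w_2 = 4*3*-4*0 = 0  (running total: 96)
T_{221}*u_2*v_2*w_1 = -3*3*1*-2 = 18  (running total: 114)
T_{222}*u_2*v_2*w_2 = 4*3*1*0 = 0  (running total: 114)
S = 114

114


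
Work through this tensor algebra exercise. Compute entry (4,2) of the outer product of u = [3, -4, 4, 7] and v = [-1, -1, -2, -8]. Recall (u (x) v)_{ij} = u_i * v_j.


The outer product entry T_{ij} = u_i * v_j.
We need i=4, j=2.
u_4 = 7, v_2 = -1
T_{4,2} = 7 * -1 = -7

-7


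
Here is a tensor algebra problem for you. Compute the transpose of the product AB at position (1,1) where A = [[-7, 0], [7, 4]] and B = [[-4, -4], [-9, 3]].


(AB)^T_{ij} = (AB)_{ji} = sum_k A_{jk} B_{ki}.
For i=1, j=1 we need (AB)_{11}:
A_{11} * B_{11} = -7 * -4 = 28
A_{12} * B_{21} = 0 * -9 = 0
Sum = 28 + 0 = 28

28


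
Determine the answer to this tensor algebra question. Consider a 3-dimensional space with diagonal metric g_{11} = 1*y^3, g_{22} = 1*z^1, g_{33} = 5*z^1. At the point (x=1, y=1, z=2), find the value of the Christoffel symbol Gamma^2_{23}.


For a diagonal metric, Gamma^k_{ij} = (1/2) g^{kk} (dg_{ik}/dx_j + dg_{jk}/dx_i - dg_{ij}/dx_k).
The metric is diagonal, so g_{ab} = 0 for a != b.
At the given point: g_{11} = 1, g_{22} = 2, g_{33} = 10
g^{22} = 1/2
dg_{22}/dx_3 = dg_{22}/dx_3 = 1
dg_{32}/dx_2 = 0 (off-diagonal)
dg_{23}/dx_2 = 0 (off-diagonal)
Numerator = 1 + 0 - 0 = 1
Gamma^2_{23} = 1 / (2 * 2) = 1/4

1/4


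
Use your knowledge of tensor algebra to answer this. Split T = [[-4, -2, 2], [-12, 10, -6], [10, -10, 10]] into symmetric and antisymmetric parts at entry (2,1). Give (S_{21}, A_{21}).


T_{21} = -12
T_{12} = -2
S_{21} = (-12 + -2)/2 = -14/2 = -7
A_{21} = (-12 - -2)/2 = -10/2 = -5
Check: S + A = -7 + -5 = -12 = T_{21}.

(-7, -5)


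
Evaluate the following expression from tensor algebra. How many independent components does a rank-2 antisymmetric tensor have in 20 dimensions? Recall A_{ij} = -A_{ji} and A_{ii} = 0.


An antisymmetric rank-2 tensor satisfies A_{ij} = -A_{ji}, so diagonal entries are zero.
The independent components are the upper-triangular entries: C(n, 2) = n(n-1)/2.
n = 20
C(20, 2) = 20 * 19 / 2 = 380 / 2 = 190

190


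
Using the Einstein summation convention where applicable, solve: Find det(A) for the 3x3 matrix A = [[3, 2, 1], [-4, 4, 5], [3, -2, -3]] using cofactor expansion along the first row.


Expanding along the first row, det(A) = a11*M_11 - a12*M_12 + a13*M_13, where M_1j is the (1,j) minor.
Minor M_11 = 4*-3 - 5*-2 = -2
Minor M_12 = -4*-3 - 5*3 = -3
Minor M_13 = -4*-2 - 4*3 = -4
det = 3*(-2) - 2*(-3) + 1*(-4)
    = -6 - -6 + -4
    = -4

-4


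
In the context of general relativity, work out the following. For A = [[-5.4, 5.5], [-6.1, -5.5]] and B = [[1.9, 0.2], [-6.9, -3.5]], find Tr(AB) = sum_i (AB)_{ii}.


Tr(AB) = sum_i (AB)_{ii} where (AB)_{ii} = sum_k A_{ik} B_{ki}.
(AB)_{11} = -5.4*1.9 + 5.5*-6.9 = -48.21
(AB)_{22} = -6.1*0.2 + -5.5*-3.5 = 18.03
Tr(AB) = -48.21 + 18.03 = -30.18

-30.18


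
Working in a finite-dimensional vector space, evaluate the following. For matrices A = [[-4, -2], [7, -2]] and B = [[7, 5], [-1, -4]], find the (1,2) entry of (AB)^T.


(AB)^T_{ij} = (AB)_{ji} = sum_k A_{jk} B_{ki}.
For i=1, j=2 we need (AB)_{21}:
A_{21} * B_{11} = 7 * 7 = 49
A_{22} * B_{21} = -2 * -1 = 2
Sum = 49 + 2 = 51

51


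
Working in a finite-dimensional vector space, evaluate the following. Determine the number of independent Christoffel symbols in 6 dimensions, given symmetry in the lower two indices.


Christoffel symbols Gamma^k_{ij} are symmetric in i,j, so there are d * d(d+1)/2 independent symbols.
d = 6
d(d+1)/2 = 6 * 7 / 2 = 21
Total = 6 * 21 = 126

126


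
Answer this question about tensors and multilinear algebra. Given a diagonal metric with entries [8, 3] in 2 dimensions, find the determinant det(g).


For a diagonal metric, the determinant is the product of diagonal entries.
Diagonal entries: 8, 3
det(g) = 8 * 3 = 24

24


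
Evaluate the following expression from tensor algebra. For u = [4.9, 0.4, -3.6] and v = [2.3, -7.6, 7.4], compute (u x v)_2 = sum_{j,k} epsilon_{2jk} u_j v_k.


(u x v)_2 = sum_{j,k} epsilon_{2jk} u_j v_k. Only permutations of (1,2,3) contribute; the two non-zero terms are:
eps_{213} u_1 v_3 = -1 * 4.9 * 7.4 = -36.26
eps_{231} u_3 v_1 = 1 * -3.6 * 2.3 = -8.28
(u x v)_2 = -44.54

-44.54


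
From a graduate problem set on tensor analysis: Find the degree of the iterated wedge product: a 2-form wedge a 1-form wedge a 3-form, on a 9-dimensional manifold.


The degree of a wedge product is the sum of the degrees of the individual forms.
Degrees: 2, 1, 3
Total degree = 2 + 1 + 3 = 6

6


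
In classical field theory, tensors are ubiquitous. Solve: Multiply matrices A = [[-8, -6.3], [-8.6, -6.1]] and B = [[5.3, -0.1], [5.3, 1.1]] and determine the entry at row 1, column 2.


(AB)_{ij} = sum_k A_{ik} B_{kj}.
For i=1, j=2:
A_{11} * B_{12} = -8 * -0.1 = 0.8
A_{12} * B_{22} = -6.3 * 1.1 = -6.93
Sum = 0.8 + -6.93 = -6.13

-6.13


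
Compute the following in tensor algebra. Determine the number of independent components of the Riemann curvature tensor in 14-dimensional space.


The Riemann tensor in d dimensions has d^2(d^2 - 1)/12 independent components.
d = 14, so d^2 = 196
d^2 - 1 = 195
d^2(d^2 - 1) = 196 * 195 = 38220
Divide by 12: 38220 / 12 = 3185

3185


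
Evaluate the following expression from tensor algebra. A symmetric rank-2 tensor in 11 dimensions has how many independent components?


A symmetric rank-2 tensor in d dimensions has d(d+1)/2 independent components.
d = 11
d(d+1)/2 = 11 * 12 / 2 = 132 / 2 = 66

66


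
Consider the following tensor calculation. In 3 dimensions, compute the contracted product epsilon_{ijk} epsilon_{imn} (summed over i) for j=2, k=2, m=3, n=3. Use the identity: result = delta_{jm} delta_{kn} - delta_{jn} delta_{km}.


Using the identity: epsilon_{ijk} epsilon_{imn} = delta_{jm} delta_{kn} - delta_{jn} delta_{km}.
delta_{23} = 0
delta_{23} = 0
delta_{23} = 0
delta_{23} = 0
Result = 0 * 0 - 0 * 0 = 0 - 0 = 0

0


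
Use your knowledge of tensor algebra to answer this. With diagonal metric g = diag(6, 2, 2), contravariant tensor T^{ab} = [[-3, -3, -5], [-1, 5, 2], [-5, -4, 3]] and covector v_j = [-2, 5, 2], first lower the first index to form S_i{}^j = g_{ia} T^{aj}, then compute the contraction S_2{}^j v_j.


Step 1: lower the first index. For a diagonal metric, g_{ia} T^{aj} = g_{ii} T^{ij} (no sum on i).
g_{22} = 2
S_2{}^1 = 2 * T^{21} = 2 * -1 = -2
S_2{}^2 = 2 * T^{22} = 2 * 5 = 10
S_2{}^3 = 2 * T^{23} = 2 * 2 = 4
Step 2: contract S_2{}^j with v_j.
S_2{}^1 * v_1 = -2 * -2 = 4
S_2{}^2 * v_2 = 10 * 5 = 50
S_2{}^3 * v_3 = 4 * 2 = 8
Result = 4 + 50 + 8 = 62

62


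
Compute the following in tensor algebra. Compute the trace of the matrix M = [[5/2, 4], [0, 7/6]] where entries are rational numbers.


The trace is the sum of diagonal entries.
Diagonal: M[1,1] = 5/2, M[2,2] = 7/6
Tr(M) = 5/2 + 7/6
Computing step by step:
After adding M[1,1]: 5/2
After adding M[2,2]: 11/3
Tr(M) = 11/3

11/3


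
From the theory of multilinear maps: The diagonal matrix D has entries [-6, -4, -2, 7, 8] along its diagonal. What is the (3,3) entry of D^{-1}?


For a diagonal matrix, the inverse has entries (D^{-1})_{ii} = 1/d_{ii}.
The diagonal entries are: d_{11} = -6, d_{22} = -4, d_{33} = -2, d_{44} = 7, d_{55} = 8
We need (D^{-1})_{33} = 1/d_{33} = 1/-2 = -1/2

-1/2


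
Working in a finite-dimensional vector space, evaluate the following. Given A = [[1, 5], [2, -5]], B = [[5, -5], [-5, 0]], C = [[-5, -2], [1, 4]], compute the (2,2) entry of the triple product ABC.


(ABC)_{22} = sum_m (AB)_{2m} C_{m2}. First compute row 2 of AB.
(AB)_{21} = 2*5 + -5*-5 = 35
(AB)_{22} = 2*-5 + -5*0 = -10
Now contract with column 2 of C:
(AB)_{21} * C_{12} = 35 * -2 = -70
(AB)_{22} * C_{22} = -10 * 4 = -40
(ABC)_{22} = -70 + -40 = -110

-110


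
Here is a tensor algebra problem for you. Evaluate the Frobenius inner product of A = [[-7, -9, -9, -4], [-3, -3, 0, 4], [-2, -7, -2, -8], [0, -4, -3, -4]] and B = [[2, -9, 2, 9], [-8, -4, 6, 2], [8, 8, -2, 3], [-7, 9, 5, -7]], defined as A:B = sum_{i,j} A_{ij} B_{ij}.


A:B = sum over all i,j of A_{ij} * B_{ij}.
Row 1: -7*2=-14, -9*-9=81, -9*2=-18, -4*9=-36 => row sum = 13
Row 2: -3*-8=24, -3*-4=12, 0*6=0, 4*2=8 => row sum = 44
Row 3: -2*8=-16, -7*8=-56, -2*-2=4, -8*3=-24 => row sum = -92
Row 4: 0*-7=0, -4*9=-36, -3*5=-15, -4*-7=28 => row sum = -23
Total = 13 + 44 + -92 + -23 = -58

-58


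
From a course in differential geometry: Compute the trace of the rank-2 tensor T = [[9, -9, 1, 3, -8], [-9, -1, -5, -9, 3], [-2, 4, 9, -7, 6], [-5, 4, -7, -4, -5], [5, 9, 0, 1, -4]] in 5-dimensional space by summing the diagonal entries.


The contraction (trace) of a rank-2 tensor is the sum of its diagonal elements.
Diagonal entries: A[1,1] = 9, A[2,2] = -1, A[3,3] = 9, A[4,4] = -4, A[5,5] = -4
Tr(A) = 9 + -1 + 9 + -4 + -4 = 9

9


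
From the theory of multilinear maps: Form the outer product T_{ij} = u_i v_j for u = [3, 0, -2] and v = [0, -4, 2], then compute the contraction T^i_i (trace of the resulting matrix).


The outer product gives T_{ij} = u_i v_j.
The trace (contraction) is Tr(T) = sum_i T_{ii} = sum_i u_i v_i.
Diagonal entries:
T_{11} = u_1 * v_1 = 3 * 0 = 0
T_{22} = u_2 * v_2 = 0 * -4 = 0
T_{33} = u_3 * v_3 = -2 * 2 = -4
Tr(T) = 0 + 0 + -4 = -4

-4


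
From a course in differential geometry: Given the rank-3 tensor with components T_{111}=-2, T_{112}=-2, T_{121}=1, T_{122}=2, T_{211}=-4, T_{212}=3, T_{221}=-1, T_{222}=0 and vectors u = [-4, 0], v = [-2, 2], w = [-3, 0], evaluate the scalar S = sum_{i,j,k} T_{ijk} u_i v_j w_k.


S = sum over i,j,k of T_{ijk} u_i v_j w_k. Expanding all 8 terms:
T_{111}*u_1*v_1*w_1 = -2*-4*-2*-3 = 48  (running total: 48)
T_{112}*u_1*v_1*w_2 = -2*-4*-2*0 = 0  (running total: 48)
T_{121}*u_1*v_2*w_1 = 1*-4*2*-3 = 24  (running total: 72)
T_{122}*u_1*v_2*w_2 = 2*-4*2*0 = 0  (running total: 72)
T_{211}*u_2*v_1*w_1 = -4*0*-2*-3 = 0  (running total: 72)
T_{212}*u_2*v_1*w_2 = 3*0*-2*0 = 0  (running total: 72)
T_{221}*u_2*v_2*w_1 = -1*0*2*-3 = 0  (running total: 72)
T_{222}*u_2*v_2*w_2 = 0*0*2*0 = 0  (running total: 72)
S = 72

72


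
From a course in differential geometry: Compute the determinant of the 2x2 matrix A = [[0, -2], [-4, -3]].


For a 2x2 matrix [[a, b], [c, d]], det = a*d - b*c.
a = 0, b = -2, c = -4, d = -3
a*d = 0 * -3 = 0
b*c = -2 * -4 = 8
det = 0 - 8 = -8

-8


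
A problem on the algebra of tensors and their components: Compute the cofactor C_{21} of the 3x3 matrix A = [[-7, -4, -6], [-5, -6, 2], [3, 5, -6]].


To find cofactor C_{21}, delete row 2 and column 1.
The resulting 2x2 submatrix is: [[-4, -6], [5, -6]]
Minor M_{21} = -4*-6 - -6*5
  = 24 - -30 = 54
Sign = (-1)^(2+1) = (-1)^3 = -1
Cofactor C_{21} = -1 * 54 = -54

-54


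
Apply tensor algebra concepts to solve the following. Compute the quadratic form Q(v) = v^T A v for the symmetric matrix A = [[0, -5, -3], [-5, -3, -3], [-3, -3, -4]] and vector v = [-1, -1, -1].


First compute Av:
(Av)_1 = 0*-1 + -5*-1 + -3*-1 = 8
(Av)_2 = -5*-1 + -3*-1 + -3*-1 = 11
(Av)_3 = -3*-1 + -3*-1 + -4*-1 = 10
Av = [8, 11, 10]
Then v^T (Av) = -1*8 + -1*11 + -1*10
= -8 + -11 + -10 = -29

-29


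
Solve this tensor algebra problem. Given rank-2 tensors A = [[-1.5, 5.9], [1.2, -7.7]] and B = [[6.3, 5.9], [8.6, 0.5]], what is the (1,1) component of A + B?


Tensor addition is component-wise: (A + B)_{ij} = A_{ij} + B_{ij}.
A_{11} = -1.5
B_{11} = 6.3
(A + B)_{11} = -1.5 + 6.3 = 4.8

4.8


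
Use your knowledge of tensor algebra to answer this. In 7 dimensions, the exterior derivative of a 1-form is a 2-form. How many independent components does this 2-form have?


The exterior derivative of a p-form is a (p+1)-form.
Its number of independent components is C(n, p+1).
n = 7, p+1 = 2
C(7, 2) = 21

21


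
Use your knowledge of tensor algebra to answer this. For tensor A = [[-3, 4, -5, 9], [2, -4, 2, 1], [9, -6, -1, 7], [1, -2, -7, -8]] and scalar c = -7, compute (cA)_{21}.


Scalar multiplication: (cA)_{ij} = c * A_{ij}.
c = -7
A_{21} = 2
(cA)_{21} = -7 * 2 = -14

-14


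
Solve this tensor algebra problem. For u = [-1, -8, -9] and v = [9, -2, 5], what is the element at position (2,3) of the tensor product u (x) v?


The outer product entry T_{ij} = u_i * v_j.
We need i=2, j=3.
u_2 = -8, v_3 = 5
T_{2,3} = -8 * 5 = -40

-40


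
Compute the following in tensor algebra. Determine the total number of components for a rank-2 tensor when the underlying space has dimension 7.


The number of components of a rank-r tensor in d dimensions is d^r.
Here d = 7 and r = 2.
7^2 = 49

49


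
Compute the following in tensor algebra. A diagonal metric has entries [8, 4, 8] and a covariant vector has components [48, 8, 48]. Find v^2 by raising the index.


To raise an index with a diagonal metric: v^i = v_i / g_{ii}.
For index 2: v_2 = 8, g_{22} = 4
v^2 = 8 / 4 = 2

2


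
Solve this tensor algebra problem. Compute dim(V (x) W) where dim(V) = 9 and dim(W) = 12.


The dimension of a tensor product is the product of dimensions.
dim(V) = 9, dim(W) = 12
dim(V (x) W) = 9 * 12 = 108

108


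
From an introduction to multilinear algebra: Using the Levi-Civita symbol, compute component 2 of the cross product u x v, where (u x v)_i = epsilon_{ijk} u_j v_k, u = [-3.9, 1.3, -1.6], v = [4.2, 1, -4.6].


(u x v)_2 = sum_{j,k} epsilon_{2jk} u_j v_k. Only permutations of (1,2,3) contribute; the two non-zero terms are:
eps_{213} u_1 v_3 = -1 * -3.9 * -4.6 = -17.94
eps_{231} u_3 v_1 = 1 * -1.6 * 4.2 = -6.72
(u x v)_2 = -24.66

-24.66


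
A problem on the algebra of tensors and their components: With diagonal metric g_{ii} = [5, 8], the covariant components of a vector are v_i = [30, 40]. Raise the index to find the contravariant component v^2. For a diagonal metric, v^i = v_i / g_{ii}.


To raise an index with a diagonal metric: v^i = v_i / g_{ii}.
For index 2: v_2 = 40, g_{22} = 8
v^2 = 40 / 8 = 5

5


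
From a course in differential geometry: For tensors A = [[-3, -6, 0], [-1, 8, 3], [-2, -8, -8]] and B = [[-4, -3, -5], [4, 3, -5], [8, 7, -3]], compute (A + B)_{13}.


Tensor addition is component-wise: (A + B)_{ij} = A_{ij} + B_{ij}.
A_{13} = 0
B_{13} = -5
(A + B)_{13} = 0 + -5 = -5

-5


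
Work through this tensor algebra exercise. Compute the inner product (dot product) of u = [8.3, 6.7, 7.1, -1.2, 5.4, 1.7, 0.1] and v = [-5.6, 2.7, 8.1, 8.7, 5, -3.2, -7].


The inner product u . v = sum of u_i * v_i.
Term-by-term: 8.3 * -5.6, 6.7 * 2.7, 7.1 * 8.1, -1.2 * 8.7, 5.4 * 5, 1.7 * -3.2, 0.1 * -7
Products: -46.48, 18.09, 57.51, -10.44, 27, -5.44, -0.7
Sum = -46.48 + 18.09 + 57.51 + -10.44 + 27 + -5.44 + -0.7 = 39.54

39.54


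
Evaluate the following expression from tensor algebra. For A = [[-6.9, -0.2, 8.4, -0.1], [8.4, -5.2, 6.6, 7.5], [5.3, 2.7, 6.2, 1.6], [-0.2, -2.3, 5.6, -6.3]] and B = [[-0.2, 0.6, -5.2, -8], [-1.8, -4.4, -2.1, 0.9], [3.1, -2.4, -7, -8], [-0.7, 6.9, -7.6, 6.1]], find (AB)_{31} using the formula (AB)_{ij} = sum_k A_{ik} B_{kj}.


(AB)_{ij} = sum_k A_{ik} B_{kj}.
For i=3, j=1:
A_{31} * B_{11} = 5.3 * -0.2 = -1.06
A_{32} * B_{21} = 2.7 * -1.8 = -4.86
A_{33} * B_{31} = 6.2 * 3.1 = 19.22
A_{34} * B_{41} = 1.6 * -0.7 = -1.12
Sum = -1.06 + -4.86 + 19.22 + -1.12 = 12.18

12.18


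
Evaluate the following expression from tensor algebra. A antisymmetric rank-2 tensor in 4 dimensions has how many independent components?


A antisymmetric rank-2 tensor in d dimensions has d(d-1)/2 independent components.
d = 4
d(d-1)/2 = 4 * 3 / 2 = 12 / 2 = 6

6


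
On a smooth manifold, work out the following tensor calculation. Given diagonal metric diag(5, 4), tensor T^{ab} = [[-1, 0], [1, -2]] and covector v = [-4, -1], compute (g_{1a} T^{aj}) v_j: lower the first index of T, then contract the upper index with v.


Step 1: lower the first index. For a diagonal metric, g_{ia} T^{aj} = g_{ii} T^{ij} (no sum on i).
g_{11} = 5
S_1{}^1 = 5 * T^{11} = 5 * -1 = -5
S_1{}^2 = 5 * T^{12} = 5 * 0 = 0
Step 2: contract S_1{}^j with v_j.
S_1{}^1 * v_1 = -5 * -4 = 20
S_1{}^2 * v_2 = 0 * -1 = 0
Result = 20 + 0 = 20

20


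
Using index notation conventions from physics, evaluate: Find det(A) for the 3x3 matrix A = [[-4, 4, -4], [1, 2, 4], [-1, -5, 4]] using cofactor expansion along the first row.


Expanding along the first row, det(A) = a11*M_11 - a12*M_12 + a13*M_13, where M_1j is the (1,j) minor.
Minor M_11 = 2*4 - 4*-5 = 28
Minor M_12 = 1*4 - 4*-1 = 8
Minor M_13 = 1*-5 - 2*-1 = -3
det = -4*(28) - 4*(8) + -4*(-3)
    = -112 - 32 + 12
    = -132

-132


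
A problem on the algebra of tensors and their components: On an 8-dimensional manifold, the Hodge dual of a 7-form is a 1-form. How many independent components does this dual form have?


The Hodge dual of a p-form on an n-dimensional manifold is an (n-p)-form.
n = 8, p = 7, so dual degree = 8 - 7 = 1
The number of components is C(n, n-p) = C(8, 1) = 8

8


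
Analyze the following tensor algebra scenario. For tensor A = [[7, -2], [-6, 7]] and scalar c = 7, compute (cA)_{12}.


Scalar multiplication: (cA)_{ij} = c * A_{ij}.
c = 7
A_{12} = -2
(cA)_{12} = 7 * -2 = -14

-14


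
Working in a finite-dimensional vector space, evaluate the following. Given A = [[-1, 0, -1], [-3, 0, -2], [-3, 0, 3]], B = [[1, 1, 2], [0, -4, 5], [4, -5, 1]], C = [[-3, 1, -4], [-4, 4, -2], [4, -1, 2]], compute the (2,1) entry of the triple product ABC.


(ABC)_{21} = sum_m (AB)_{2m} C_{m1}. First compute row 2 of AB.
(AB)_{21} = -3*1 + 0*0 + -2*4 = -11
(AB)_{22} = -3*1 + 0*-4 + -2*-5 = 7
(AB)_{23} = -3*2 + 0*5 + -2*1 = -8
Now contract with column 1 of C:
(AB)_{21} * C_{11} = -11 * -3 = 33
(AB)_{22} * C_{21} = 7 * -4 = -28
(AB)_{23} * C_{31} = -8 * 4 = -32
(ABC)_{21} = 33 + -28 + -32 = -27

-27


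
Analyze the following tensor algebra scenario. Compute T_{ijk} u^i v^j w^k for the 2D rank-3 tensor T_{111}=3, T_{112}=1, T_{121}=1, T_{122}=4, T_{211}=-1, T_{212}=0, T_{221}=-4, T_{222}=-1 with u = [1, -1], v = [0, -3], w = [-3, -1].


S = sum over i,j,k of T_{ijk} u_i v_j w_k. Expanding all 8 terms:
T_{111}*u_1*v_1*w_1 = 3*1*0*-3 = 0  (running total: 0)
T_{112}*u_1*v_1*w_2 = 1*1*0*-1 = 0  (running total: 0)
T_{121}*u_1*v_2*w_1 = 1*1*-3*-3 = 9  (running total: 9)
T_{122}*u_1*v_2*w_2 = 4*1*-3*-1 = 12  (running total: 21)
T_{211}*u_2*v_1*w_1 = -1*-1*0*-3 = 0  (running total: 21)
T_{212}*u_2*v_1*w_2 = 0*-1*0*-1 = 0  (running total: 21)
T_{221}*u_2*v_2*w_1 = -4*-1*-3*-3 = 36  (running total: 57)
T_{222}*u_2*v_2*w_2 = -1*-1*-3*-1 = 3  (running total: 60)
S = 60

60
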